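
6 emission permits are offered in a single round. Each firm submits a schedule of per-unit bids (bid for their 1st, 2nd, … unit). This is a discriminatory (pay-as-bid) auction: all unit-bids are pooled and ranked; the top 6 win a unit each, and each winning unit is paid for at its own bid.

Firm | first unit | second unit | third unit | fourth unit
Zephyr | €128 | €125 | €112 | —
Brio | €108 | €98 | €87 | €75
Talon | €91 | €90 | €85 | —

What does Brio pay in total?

Brio pays €206

All unit-bids, highest first — top 6: 128 (Zephyr-1), 125 (Zephyr-2), 112 (Zephyr-3), 108 (Brio-1), 98 (Brio-2), 91 (Talon-1)
Next rejected bid: €90 (not a price — pay-as-bid).
Brio's winning unit-bids: 108 + 98 = €206.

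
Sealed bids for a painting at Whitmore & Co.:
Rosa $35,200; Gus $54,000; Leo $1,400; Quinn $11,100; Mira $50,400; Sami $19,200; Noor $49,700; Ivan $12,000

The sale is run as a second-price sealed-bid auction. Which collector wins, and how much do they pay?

Gus pays $50,400

Sorting bids: 54,000 (Gus) > 50,400 (Mira) > 49,700 (Noor) > 35,200 (Rosa) > 19,200 (Sami) > 12,000 (Ivan) > …
Gus is highest; pays the second-highest bid, $50,400.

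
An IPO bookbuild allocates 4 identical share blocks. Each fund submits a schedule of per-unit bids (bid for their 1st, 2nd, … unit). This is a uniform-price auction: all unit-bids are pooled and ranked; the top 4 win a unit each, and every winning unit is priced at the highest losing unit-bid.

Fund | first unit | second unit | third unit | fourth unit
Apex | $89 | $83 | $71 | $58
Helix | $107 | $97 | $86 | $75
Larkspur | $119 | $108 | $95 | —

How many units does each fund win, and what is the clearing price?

Helix 2, Larkspur 2; clearing price $95

All unit-bids, highest first — top 4: 119 (Larkspur-1), 108 (Larkspur-2), 107 (Helix-1), 97 (Helix-2)
First bid not allocated: $95.
Allocation: Helix 2, Larkspur 2.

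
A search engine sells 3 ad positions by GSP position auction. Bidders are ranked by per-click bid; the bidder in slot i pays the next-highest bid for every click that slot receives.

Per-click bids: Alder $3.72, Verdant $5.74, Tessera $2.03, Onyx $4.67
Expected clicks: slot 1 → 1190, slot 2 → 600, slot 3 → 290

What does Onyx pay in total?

Onyx pays $2232.00

Sorting advertisers: $5.74 (Verdant) > $4.67 (Onyx) > $3.72 (Alder) > $2.03 (Tessera)
Onyx holds slot 2 → pays next bid $3.72 × 600 clicks = $2232.00.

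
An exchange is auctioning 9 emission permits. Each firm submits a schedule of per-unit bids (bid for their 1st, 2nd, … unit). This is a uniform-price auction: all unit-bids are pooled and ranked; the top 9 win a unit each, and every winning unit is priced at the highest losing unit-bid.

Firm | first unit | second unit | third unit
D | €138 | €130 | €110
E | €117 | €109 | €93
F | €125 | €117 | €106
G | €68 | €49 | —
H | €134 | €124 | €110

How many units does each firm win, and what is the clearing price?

D 3, E 1, F 2, H 3; clearing price €109

All unit-bids, highest first — top 9: 138 (D-1), 134 (H-1), 130 (D-2), 125 (F-1), 124 (H-2), 117 (E-1), 117 (F-2), 110 (D-3), 110 (H-3)
Highest rejected unit-bid = €109.
Allocation: D 3, E 1, F 2, H 3.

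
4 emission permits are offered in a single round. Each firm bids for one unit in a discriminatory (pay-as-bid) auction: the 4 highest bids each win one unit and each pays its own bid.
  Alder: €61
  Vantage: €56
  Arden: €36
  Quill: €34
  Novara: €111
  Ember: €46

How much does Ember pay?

Bids ranked high→low: 111 (Novara), 61 (Alder), 56 (Vantage), 46 (Ember), 36 (Arden), 34 (Quill)
Top 4: Novara, Alder, Vantage, Ember.
Ember wins → own bid €46.

Ember pays €46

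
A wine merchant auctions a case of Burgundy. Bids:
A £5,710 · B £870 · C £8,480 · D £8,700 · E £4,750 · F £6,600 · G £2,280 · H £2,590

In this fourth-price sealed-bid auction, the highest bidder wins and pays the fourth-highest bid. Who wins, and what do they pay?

Sorting bids: 8,700 (D) > 8,480 (C) > 6,600 (F) > 5,710 (A) > 4,750 (E) > 2,590 (H) > …
D is highest; pays the fourth-highest bid, £5,710.

D pays £5,710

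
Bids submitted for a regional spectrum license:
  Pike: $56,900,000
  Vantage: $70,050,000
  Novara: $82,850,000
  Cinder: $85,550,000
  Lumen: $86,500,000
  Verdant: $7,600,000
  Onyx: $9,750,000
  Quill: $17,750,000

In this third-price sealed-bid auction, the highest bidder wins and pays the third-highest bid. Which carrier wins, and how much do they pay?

Lumen pays $82,850,000

Sorting bids: 86,500,000 (Lumen) > 85,550,000 (Cinder) > 82,850,000 (Novara) > 70,050,000 (Vantage) > 56,900,000 (Pike) > 17,750,000 (Quill) > …
Lumen is highest; pays the third-highest bid, $82,850,000.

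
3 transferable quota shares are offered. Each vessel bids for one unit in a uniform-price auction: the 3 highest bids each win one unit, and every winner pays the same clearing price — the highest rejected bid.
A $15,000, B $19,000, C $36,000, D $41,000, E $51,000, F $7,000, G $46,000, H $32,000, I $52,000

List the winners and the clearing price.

Bids ranked high→low: 52,000 (I), 51,000 (E), 46,000 (G), 41,000 (D), 36,000 (C), …
Winners (3 units): I, E, G.
First losing bid is D's $41,000, which sets the uniform price.

I, E, G; each pays $41,000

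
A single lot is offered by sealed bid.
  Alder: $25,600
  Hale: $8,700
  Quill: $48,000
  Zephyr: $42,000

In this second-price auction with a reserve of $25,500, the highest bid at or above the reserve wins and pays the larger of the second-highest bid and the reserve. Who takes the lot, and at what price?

Quill pays $42,000

Bids ranked: 48,000 (Quill) > 42,000 (Zephyr) > 25,600 (Alder) > 8,700 (Hale)
Quill has the top bid at or above the reserve ($48,000).
Second-highest bid $42,000 exceeds the reserve $25,500 → payment $42,000.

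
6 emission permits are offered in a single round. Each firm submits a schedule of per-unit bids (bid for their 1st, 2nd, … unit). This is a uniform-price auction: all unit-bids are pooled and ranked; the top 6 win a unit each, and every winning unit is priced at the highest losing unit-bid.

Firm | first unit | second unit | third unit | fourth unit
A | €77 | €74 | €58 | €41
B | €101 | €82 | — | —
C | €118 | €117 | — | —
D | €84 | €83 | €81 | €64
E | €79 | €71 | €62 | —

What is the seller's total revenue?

Merging the schedules and taking the best 6: 118 (C-1), 117 (C-2), 101 (B-1), 84 (D-1), 83 (D-2), 82 (B-2)
First bid not allocated: €81.
Allocation: B 2, C 2, D 2. Every unit priced at €81.
Revenue = 6 × 81 = €486.

Total revenue: €486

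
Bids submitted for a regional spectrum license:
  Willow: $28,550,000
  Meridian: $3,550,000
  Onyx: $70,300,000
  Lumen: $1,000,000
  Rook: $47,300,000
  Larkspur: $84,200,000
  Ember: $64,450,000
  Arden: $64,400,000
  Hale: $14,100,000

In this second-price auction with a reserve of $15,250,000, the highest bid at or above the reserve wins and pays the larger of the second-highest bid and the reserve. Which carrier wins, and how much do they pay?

Larkspur pays $70,300,000

Sorting bids: 84,200,000 (Larkspur) > 70,300,000 (Onyx) > 64,450,000 (Ember) > 64,400,000 (Arden) > 47,300,000 (Rook) > 28,550,000 (Willow) > …
Larkspur has the top bid at or above the reserve ($84,200,000).
Second-highest bid $70,300,000 exceeds the reserve $15,250,000 → payment $70,300,000.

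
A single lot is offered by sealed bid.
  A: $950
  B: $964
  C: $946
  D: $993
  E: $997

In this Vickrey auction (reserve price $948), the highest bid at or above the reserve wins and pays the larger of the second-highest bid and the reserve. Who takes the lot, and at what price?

Bids in order: 997 (E) > 993 (D) > 964 (B) > 950 (A) > 946 (C)
Highest eligible bid: E at $997.
max(second-highest $993, reserve $948) = $993; the reserve does not bind.

E pays $993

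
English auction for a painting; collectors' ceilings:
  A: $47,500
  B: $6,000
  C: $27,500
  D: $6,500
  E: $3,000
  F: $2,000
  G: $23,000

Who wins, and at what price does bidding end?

A wins at $27,500

Sorting limits: 47,500 (A) > 27,500 (C) > 23,000 (G) > 6,500 (D) > 6,000 (B) > 3,000 (E) > …
C is the last rival to drop out, at $27,500; A remains and wins at that price.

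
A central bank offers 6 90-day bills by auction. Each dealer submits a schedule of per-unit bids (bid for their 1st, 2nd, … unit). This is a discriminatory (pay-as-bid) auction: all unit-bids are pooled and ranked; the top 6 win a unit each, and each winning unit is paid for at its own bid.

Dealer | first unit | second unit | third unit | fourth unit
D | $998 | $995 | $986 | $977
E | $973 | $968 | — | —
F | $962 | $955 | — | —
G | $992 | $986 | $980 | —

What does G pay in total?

Merging the schedules and taking the best 6: 998 (D-1), 995 (D-2), 992 (G-1), 986 (D-3), 986 (G-2), 980 (G-3)
Next rejected bid: $977 (not a price — pay-as-bid).
G's winning unit-bids: 992 + 986 + 980 = $2,958.

G pays $2,958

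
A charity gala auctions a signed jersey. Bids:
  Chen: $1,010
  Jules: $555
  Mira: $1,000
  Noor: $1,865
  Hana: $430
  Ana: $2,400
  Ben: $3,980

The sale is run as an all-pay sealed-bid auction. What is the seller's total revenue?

Total revenue: $11,240

Bids in order: 3,980 (Ben) > 2,400 (Ana) > 1,865 (Noor) > 1,010 (Chen) > 1,000 (Mira) > 555 (Jules) > …
Every bidder forfeits their bid regardless of winning.
Revenue = 1,010 + 555 + 1,000 + 1,865 + 430 + 2,400 + 3,980 = $11,240.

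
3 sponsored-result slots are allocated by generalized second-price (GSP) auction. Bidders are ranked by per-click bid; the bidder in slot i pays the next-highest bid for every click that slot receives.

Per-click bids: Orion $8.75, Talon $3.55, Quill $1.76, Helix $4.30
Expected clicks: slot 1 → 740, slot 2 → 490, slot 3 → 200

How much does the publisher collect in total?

Sorting advertisers: $8.75 (Orion) > $4.30 (Helix) > $3.55 (Talon) > $1.76 (Quill)
Slot 1: Orion pays $4.30 × 740 = $3182.00
Slot 2: Helix pays $3.55 × 490 = $1739.50
Slot 3: Talon pays $1.76 × 200 = $352.00
Total = $5273.50

Total revenue: $5273.50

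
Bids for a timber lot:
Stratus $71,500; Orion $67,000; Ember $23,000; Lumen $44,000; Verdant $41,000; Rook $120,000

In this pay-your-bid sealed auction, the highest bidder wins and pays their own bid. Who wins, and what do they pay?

Sorting bids: 120,000 (Rook) > 71,500 (Stratus) > 67,000 (Orion) > 44,000 (Lumen) > 41,000 (Verdant) > 23,000 (Ember)
Rook has the highest bid and pays exactly that: $120,000.

Rook pays $120,000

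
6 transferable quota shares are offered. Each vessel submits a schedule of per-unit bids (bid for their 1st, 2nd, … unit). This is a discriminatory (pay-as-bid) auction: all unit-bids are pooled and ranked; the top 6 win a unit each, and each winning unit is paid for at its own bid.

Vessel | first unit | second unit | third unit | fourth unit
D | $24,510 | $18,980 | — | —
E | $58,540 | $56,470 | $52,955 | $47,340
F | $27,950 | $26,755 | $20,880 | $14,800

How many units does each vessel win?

Merging the schedules and taking the best 6: 58,540 (E-1), 56,470 (E-2), 52,955 (E-3), 47,340 (E-4), 27,950 (F-1), 26,755 (F-2)
Next rejected bid: $24,510 (not a price — pay-as-bid).
Allocation: E 4, F 2.

E 4, F 2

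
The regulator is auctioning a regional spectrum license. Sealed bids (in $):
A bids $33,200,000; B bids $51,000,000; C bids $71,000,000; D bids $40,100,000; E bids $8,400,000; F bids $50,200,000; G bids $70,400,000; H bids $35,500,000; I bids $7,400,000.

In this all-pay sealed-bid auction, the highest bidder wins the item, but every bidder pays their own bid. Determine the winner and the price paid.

C pays $71,000,000

Sorting bids: 71,000,000 (C) > 70,400,000 (G) > 51,000,000 (B) > 50,200,000 (F) > 40,100,000 (D) > 35,500,000 (H) > …
C wins with the top bid; all bids are sunk regardless.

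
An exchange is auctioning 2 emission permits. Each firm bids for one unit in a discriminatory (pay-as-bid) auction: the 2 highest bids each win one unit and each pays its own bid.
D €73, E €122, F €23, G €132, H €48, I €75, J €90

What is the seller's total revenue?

Bids ranked high→low: 132 (G), 122 (E), 90 (J), 75 (I), …
The 2 highest are G, E.
Total revenue = 132 + 122 = €254.

Total revenue: €254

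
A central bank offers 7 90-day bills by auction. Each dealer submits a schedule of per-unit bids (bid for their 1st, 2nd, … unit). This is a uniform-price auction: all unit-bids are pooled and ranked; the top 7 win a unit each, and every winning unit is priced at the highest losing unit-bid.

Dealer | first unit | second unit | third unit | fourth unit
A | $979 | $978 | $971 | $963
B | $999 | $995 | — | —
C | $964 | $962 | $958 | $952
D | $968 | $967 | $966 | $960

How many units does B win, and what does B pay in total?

B: 2 units, pays $1,932

All unit-bids, highest first — top 7: 999 (B-1), 995 (B-2), 979 (A-1), 978 (A-2), 971 (A-3), 968 (D-1), 967 (D-2)
First bid not allocated: $966.
B wins 2 unit(s) at $966 each.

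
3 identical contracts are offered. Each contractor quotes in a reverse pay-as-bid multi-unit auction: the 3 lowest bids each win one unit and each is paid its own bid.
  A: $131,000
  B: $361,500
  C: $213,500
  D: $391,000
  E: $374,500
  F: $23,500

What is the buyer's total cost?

Total cost: $368,000

Bids ranked low→high: 23,500 (F), 131,000 (A), 213,500 (C), 361,500 (B), 374,500 (E), …
Winners (3 units): F, A, C.
Total cost = 23,500 + 131,000 + 213,500 = $368,000.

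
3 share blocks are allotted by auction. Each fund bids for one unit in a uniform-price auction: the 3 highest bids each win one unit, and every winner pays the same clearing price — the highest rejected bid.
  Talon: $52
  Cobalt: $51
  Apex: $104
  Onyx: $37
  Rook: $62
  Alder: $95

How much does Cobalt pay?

Bids ranked high→low: 104 (Apex), 95 (Alder), 62 (Rook), 52 (Talon), 51 (Cobalt), …
Winners (3 units): Apex, Alder, Rook.
Highest unsuccessful bid: $52 → clearing price.
Cobalt does not win → pays $0.

Cobalt pays $0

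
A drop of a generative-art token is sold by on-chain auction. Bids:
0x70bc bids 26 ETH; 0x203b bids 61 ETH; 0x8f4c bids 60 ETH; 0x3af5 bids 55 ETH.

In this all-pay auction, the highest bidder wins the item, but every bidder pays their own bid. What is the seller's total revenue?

Bids ranked: 61 (0x203b) > 60 (0x8f4c) > 55 (0x3af5) > 26 (0x70bc)
0x203b wins with the top bid; all bids are sunk regardless.
Every bidder forfeits their bid regardless of winning.
Revenue = 26 + 61 + 60 + 55 = 202 ETH.

Total revenue: 202 ETH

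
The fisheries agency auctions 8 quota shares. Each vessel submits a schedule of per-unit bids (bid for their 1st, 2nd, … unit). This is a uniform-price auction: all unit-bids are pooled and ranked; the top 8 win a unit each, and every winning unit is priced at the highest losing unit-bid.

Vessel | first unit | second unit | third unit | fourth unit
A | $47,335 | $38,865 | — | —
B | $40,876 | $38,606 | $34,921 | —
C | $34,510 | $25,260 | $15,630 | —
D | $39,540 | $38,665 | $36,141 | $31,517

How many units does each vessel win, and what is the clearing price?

Pooled unit-bids ranked (top 8): 47,335 (A-1), 40,876 (B-1), 39,540 (D-1), 38,865 (A-2), 38,665 (D-2), 38,606 (B-2), 36,141 (D-3), 34,921 (B-3)
Highest rejected unit-bid = $34,510.
Allocation: A 2, B 3, D 3.

A 2, B 3, D 3; clearing price $34,510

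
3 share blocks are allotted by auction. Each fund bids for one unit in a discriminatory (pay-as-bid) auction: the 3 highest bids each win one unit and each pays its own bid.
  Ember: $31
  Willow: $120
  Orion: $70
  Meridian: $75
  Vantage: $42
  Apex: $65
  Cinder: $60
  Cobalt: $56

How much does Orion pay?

Orion pays $70

Bids ranked high→low: 120 (Willow), 75 (Meridian), 70 (Orion), 65 (Apex), 60 (Cinder), …
Top 3: Willow, Meridian, Orion.
Orion wins → own bid $70.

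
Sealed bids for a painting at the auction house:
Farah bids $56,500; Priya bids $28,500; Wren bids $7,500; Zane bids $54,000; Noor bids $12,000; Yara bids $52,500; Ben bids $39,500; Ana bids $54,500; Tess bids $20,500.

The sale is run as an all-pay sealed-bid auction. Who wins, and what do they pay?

Bids in order: 56,500 (Farah) > 54,500 (Ana) > 54,000 (Zane) > 52,500 (Yara) > 39,500 (Ben) > 28,500 (Priya) > …
Farah wins with the top bid; all bids are sunk regardless.

Farah pays $56,500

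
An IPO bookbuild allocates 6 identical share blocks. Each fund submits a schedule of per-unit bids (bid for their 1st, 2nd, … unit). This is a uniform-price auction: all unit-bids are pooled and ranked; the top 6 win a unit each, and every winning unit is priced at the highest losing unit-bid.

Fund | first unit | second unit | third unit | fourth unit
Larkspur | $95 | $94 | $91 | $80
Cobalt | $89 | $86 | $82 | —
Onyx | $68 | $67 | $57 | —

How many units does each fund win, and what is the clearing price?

All unit-bids, highest first — top 6: 95 (Larkspur-1), 94 (Larkspur-2), 91 (Larkspur-3), 89 (Cobalt-1), 86 (Cobalt-2), 82 (Cobalt-3)
The (k+1)-th unit-bid is $80.
Allocation: Cobalt 3, Larkspur 3.

Cobalt 3, Larkspur 3; clearing price $80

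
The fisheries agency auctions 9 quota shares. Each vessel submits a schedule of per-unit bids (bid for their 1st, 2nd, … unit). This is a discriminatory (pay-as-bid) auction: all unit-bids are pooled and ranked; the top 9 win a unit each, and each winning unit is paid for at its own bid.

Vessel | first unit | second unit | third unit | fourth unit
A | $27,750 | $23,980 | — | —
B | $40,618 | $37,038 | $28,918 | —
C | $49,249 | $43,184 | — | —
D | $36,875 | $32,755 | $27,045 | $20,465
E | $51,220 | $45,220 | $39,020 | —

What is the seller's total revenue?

Merging the schedules and taking the best 9: 51,220 (E-1), 49,249 (C-1), 45,220 (E-2), 43,184 (C-2), 40,618 (B-1), 39,020 (E-3), 37,038 (B-2), 36,875 (D-1), 32,755 (D-2)
Next rejected bid: $28,918 (not a price — pay-as-bid).
Each winning unit pays its own bid.
Revenue = 51,220 + 49,249 + 45,220 + 43,184 + 40,618 + 39,020 + 37,038 + 36,875 + 32,755 = $375,179.

Total revenue: $375,179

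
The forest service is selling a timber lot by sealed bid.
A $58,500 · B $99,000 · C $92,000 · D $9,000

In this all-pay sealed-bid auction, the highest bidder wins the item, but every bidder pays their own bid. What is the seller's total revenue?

Bids in order: 99,000 (B) > 92,000 (C) > 58,500 (A) > 9,000 (D)
Every bidder forfeits their bid regardless of winning.
Revenue = 58,500 + 99,000 + 92,000 + 9,000 = $258,500.

Total revenue: $258,500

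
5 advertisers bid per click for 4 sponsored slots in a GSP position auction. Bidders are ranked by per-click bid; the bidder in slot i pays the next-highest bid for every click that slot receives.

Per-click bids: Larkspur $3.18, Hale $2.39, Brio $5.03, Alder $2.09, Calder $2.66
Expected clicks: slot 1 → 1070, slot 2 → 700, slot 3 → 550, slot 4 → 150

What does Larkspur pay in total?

Ranked by bid: $5.03 (Brio) > $3.18 (Larkspur) > $2.66 (Calder) > $2.39 (Hale) > $2.09 (Alder)
Larkspur holds slot 2 → pays next bid $2.66 × 700 clicks = $1862.00.

Larkspur pays $1862.00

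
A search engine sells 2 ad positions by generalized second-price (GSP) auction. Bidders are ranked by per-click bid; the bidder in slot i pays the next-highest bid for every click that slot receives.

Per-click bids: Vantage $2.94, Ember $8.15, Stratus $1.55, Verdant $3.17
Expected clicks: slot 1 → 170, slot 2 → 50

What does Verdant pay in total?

Verdant pays $147.00

Per-click bids in order: $8.15 (Ember) > $3.17 (Verdant) > $2.94 (Vantage) > …
Verdant holds slot 2 → pays next bid $2.94 × 50 clicks = $147.00.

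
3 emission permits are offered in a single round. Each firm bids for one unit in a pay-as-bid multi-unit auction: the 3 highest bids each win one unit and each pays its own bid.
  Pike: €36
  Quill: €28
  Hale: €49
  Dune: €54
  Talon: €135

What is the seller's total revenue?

Sorting: 135 (Talon), 54 (Dune), 49 (Hale), 36 (Pike), 28 (Quill)
Top 3: Talon, Dune, Hale.
Total revenue = 135 + 54 + 49 = €238.

Total revenue: €238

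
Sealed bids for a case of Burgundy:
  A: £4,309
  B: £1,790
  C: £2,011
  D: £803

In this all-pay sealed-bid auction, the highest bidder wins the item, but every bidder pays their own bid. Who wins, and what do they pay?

Sorting bids: 4,309 (A) > 2,011 (C) > 1,790 (B) > 803 (D)
A is highest and takes the item; every bidder forfeits their bid.

A pays £4,309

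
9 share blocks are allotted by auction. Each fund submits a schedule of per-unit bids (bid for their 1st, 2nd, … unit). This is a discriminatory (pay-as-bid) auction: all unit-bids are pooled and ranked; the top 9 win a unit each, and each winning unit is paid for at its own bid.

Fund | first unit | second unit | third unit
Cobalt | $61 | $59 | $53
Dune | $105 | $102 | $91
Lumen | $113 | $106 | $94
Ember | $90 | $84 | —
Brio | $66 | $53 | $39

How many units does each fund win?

Brio 1, Dune 3, Ember 2, Lumen 3

Pooled unit-bids ranked (top 9): 113 (Lumen-1), 106 (Lumen-2), 105 (Dune-1), 102 (Dune-2), 94 (Lumen-3), 91 (Dune-3), 90 (Ember-1), 84 (Ember-2), 66 (Brio-1)
Next rejected bid: $61 (not a price — pay-as-bid).
Allocation: Brio 1, Dune 3, Ember 2, Lumen 3.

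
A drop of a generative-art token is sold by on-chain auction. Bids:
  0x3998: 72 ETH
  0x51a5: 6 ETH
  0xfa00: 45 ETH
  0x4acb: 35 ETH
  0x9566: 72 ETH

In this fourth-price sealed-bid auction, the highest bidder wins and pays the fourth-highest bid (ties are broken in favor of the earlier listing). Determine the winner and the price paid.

0x3998 pays 35 ETH

Bids in order: 72 (0x3998) > 72 (0x9566) > 45 (0xfa00) > 35 (0x4acb) > 6 (0x51a5)
Tie at 72 ETH → 0x3998 wins by tie-break.
0x3998 is highest; pays the fourth-highest bid, 35 ETH.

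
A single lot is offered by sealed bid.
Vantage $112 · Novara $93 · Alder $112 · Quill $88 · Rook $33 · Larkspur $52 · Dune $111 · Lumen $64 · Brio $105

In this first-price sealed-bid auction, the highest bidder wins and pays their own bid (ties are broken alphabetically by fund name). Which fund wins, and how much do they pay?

Bids in order: 112 (Alder) > 112 (Vantage) > 111 (Dune) > 105 (Brio) > 93 (Novara) > 88 (Quill) > …
Tie at $112 → Alder wins by tie-break.
Alder has the highest bid and pays exactly that: $112.

Alder pays $112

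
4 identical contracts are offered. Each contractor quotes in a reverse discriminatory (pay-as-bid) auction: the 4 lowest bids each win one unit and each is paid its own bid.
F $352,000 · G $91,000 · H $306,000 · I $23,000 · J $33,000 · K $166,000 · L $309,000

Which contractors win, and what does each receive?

Ordering the bids: 23,000 (I), 33,000 (J), 91,000 (G), 166,000 (K), 306,000 (H), 309,000 (L), …
Winners (4 units): I, J, G, K.
Each winner is paid its own bid: I $23,000, J $33,000, G $91,000, K $166,000.

I $23,000, J $33,000, G $91,000, K $166,000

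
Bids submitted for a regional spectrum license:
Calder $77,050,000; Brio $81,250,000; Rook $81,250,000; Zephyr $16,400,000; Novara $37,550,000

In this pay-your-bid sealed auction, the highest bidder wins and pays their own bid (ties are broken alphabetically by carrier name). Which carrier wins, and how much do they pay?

Rule: the highest bidder wins and pays their own bid.
Bids in order: 81,250,000 (Brio) > 81,250,000 (Rook) > 77,050,000 (Calder) > 37,550,000 (Novara) > 16,400,000 (Zephyr)
Tie at $81,250,000 → Brio wins by tie-break.
Brio is highest → pays own bid, $81,250,000.

Brio pays $81,250,000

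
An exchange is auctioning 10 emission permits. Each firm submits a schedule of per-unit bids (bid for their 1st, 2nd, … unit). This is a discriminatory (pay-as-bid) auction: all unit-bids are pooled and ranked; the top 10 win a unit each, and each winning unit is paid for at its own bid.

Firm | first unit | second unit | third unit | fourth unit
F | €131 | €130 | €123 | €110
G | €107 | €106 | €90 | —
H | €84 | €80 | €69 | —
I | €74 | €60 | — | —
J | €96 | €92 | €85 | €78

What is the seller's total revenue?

Total revenue: €1,070

All unit-bids, highest first — top 10: 131 (F-1), 130 (F-2), 123 (F-3), 110 (F-4), 107 (G-1), 106 (G-2), 96 (J-1), 92 (J-2), 90 (G-3), 85 (J-3)
Next rejected bid: €84 (not a price — pay-as-bid).
Each winning unit pays its own bid.
Revenue = 131 + 130 + 123 + 110 + 107 + 106 + 96 + 92 + 90 + 85 = €1,070.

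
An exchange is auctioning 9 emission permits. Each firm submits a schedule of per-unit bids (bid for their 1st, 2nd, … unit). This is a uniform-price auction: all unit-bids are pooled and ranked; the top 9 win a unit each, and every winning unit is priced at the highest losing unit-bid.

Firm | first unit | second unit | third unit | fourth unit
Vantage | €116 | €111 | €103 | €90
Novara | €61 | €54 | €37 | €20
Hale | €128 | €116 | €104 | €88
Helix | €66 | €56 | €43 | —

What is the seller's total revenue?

All unit-bids, highest first — top 9: 128 (Hale-1), 116 (Vantage-1), 116 (Hale-2), 111 (Vantage-2), 104 (Hale-3), 103 (Vantage-3), 90 (Vantage-4), 88 (Hale-4), 66 (Helix-1)
First bid not allocated: €61.
Allocation: Hale 4, Helix 1, Vantage 4. Every unit priced at €61.
Revenue = 9 × 61 = €549.

Total revenue: €549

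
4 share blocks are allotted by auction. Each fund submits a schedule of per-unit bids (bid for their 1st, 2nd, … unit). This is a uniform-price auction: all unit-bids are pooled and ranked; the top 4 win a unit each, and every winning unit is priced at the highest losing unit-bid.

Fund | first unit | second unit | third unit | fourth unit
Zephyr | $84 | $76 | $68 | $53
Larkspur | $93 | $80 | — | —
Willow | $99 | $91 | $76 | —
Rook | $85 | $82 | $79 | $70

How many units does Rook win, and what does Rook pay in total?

Rook: 1 unit, pays $84

Pooled unit-bids ranked (top 4): 99 (Willow-1), 93 (Larkspur-1), 91 (Willow-2), 85 (Rook-1)
Highest rejected unit-bid = $84.
Rook wins 1 unit(s) at $84 each.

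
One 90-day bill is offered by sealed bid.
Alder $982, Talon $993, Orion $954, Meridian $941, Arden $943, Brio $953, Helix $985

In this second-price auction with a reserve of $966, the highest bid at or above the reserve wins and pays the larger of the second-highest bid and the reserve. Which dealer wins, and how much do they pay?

Second-price auction with a reserve of $966: the highest bid at or above the reserve wins and pays the larger of the second-highest bid and the reserve.
Sorting bids: 993 (Talon) > 985 (Helix) > 982 (Alder) > 954 (Orion) > 953 (Brio) > 943 (Arden) > …
Talon has the top bid at or above the reserve ($993).
max(second-highest $985, reserve $966) = $985; the reserve does not bind.

Talon pays $985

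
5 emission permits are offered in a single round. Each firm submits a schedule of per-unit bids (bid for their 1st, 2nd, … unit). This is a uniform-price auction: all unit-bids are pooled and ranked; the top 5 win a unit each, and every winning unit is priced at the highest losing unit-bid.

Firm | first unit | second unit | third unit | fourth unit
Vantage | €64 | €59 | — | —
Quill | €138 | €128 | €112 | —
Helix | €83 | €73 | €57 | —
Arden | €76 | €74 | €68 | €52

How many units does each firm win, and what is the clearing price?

Pooled unit-bids ranked (top 5): 138 (Quill-1), 128 (Quill-2), 112 (Quill-3), 83 (Helix-1), 76 (Arden-1)
First bid not allocated: €74.
Allocation: Arden 1, Helix 1, Quill 3.

Arden 1, Helix 1, Quill 3; clearing price €74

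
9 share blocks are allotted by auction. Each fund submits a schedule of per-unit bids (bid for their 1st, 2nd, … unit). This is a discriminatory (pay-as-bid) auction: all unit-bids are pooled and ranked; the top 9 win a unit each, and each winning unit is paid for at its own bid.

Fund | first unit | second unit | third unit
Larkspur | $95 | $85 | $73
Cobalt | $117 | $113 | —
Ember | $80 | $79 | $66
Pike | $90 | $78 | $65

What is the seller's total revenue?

Pooled unit-bids ranked (top 9): 117 (Cobalt-1), 113 (Cobalt-2), 95 (Larkspur-1), 90 (Pike-1), 85 (Larkspur-2), 80 (Ember-1), 79 (Ember-2), 78 (Pike-2), 73 (Larkspur-3)
Next rejected bid: $66 (not a price — pay-as-bid).
Each winning unit pays its own bid.
Revenue = 117 + 113 + 95 + 90 + 85 + 80 + 79 + 78 + 73 = $810.

Total revenue: $810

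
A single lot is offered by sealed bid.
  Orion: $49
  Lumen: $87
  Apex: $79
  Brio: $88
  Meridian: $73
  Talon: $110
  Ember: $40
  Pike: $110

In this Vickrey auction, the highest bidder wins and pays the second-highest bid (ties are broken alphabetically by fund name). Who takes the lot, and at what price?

Pike pays $110

Rule: the highest bidder wins and pays the second-highest bid.
Sorting bids: 110 (Pike) > 110 (Talon) > 88 (Brio) > 87 (Lumen) > 79 (Apex) > 73 (Meridian) > …
Pike and Talon tie at $110; tie-break gives it to Pike.
Second-price: Pike pays Talon's bid of $110.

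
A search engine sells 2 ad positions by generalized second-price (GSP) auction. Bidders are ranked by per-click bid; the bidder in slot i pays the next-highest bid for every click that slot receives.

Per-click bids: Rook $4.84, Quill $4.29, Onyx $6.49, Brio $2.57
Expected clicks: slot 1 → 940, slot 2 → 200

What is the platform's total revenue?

Per-click bids in order: $6.49 (Onyx) > $4.84 (Rook) > $4.29 (Quill) > …
Slot 1: Onyx pays $4.84 × 940 = $4549.60
Slot 2: Rook pays $4.29 × 200 = $858.00
Total = $5407.60

Total revenue: $5407.60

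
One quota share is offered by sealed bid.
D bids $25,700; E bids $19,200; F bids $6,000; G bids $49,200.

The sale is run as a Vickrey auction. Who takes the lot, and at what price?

Bids ranked: 49,200 (G) > 25,700 (D) > 19,200 (E) > 6,000 (F)
G wins with the highest bid; price is set by the runner-up at $25,700.

G pays $25,700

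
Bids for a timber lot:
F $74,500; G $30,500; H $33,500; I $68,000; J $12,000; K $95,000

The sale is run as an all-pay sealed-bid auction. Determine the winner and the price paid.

Rule: the highest bidder wins the item, but every bidder pays their own bid.
Bids ranked: 95,000 (K) > 74,500 (F) > 68,000 (I) > 33,500 (H) > 30,500 (G) > 12,000 (J)
K wins with the top bid; all bids are sunk regardless.

K pays $95,000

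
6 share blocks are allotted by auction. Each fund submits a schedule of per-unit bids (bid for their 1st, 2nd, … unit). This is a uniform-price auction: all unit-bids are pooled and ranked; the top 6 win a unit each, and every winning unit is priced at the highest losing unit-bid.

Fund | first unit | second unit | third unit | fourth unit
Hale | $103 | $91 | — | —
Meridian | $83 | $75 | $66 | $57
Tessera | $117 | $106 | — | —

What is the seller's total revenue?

All unit-bids, highest first — top 6: 117 (Tessera-1), 106 (Tessera-2), 103 (Hale-1), 91 (Hale-2), 83 (Meridian-1), 75 (Meridian-2)
Highest rejected unit-bid = $66.
Allocation: Hale 2, Meridian 2, Tessera 2. Every unit priced at $66.
Revenue = 6 × 66 = $396.

Total revenue: $396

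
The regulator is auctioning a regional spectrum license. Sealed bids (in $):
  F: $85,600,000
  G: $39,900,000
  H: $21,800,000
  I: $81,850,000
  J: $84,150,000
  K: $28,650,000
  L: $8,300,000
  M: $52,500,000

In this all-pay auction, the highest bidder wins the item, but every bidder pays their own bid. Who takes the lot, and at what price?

F pays $85,600,000

Sorting bids: 85,600,000 (F) > 84,150,000 (J) > 81,850,000 (I) > 52,500,000 (M) > 39,900,000 (G) > 28,650,000 (K) > …
F wins with the top bid; all bids are sunk regardless.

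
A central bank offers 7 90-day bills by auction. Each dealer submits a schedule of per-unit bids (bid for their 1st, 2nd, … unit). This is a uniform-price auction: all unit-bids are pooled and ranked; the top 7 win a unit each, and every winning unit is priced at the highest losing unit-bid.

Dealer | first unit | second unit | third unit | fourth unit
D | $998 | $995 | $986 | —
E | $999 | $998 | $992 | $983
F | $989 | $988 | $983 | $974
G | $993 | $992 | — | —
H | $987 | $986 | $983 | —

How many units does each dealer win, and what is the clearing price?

All unit-bids, highest first — top 7: 999 (E-1), 998 (D-1), 998 (E-2), 995 (D-2), 993 (G-1), 992 (E-3), 992 (G-2)
First bid not allocated: $989.
Allocation: D 2, E 3, G 2.

D 2, E 3, G 2; clearing price $989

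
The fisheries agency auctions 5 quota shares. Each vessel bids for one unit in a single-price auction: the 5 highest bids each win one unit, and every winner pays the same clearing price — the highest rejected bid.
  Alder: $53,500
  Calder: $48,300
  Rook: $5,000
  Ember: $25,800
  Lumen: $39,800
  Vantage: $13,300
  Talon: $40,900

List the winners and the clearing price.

Alder, Calder, Talon, Lumen, Ember; each pays $13,300

Ordering the bids: 53,500 (Alder), 48,300 (Calder), 40,900 (Talon), 39,800 (Lumen), 25,800 (Ember), 13,300 (Vantage), 5,000 (Rook)
Top 5: Alder, Calder, Talon, Lumen, Ember.
Clearing price = highest rejected bid = $13,300.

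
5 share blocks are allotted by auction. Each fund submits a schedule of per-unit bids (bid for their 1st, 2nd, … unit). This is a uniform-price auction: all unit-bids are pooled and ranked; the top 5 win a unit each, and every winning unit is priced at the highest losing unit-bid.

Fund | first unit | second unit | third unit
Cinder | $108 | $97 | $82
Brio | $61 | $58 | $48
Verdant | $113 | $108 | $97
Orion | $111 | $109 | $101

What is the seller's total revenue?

Pooled unit-bids ranked (top 5): 113 (Verdant-1), 111 (Orion-1), 109 (Orion-2), 108 (Cinder-1), 108 (Verdant-2)
Highest rejected unit-bid = $101.
Allocation: Cinder 1, Orion 2, Verdant 2. Every unit priced at $101.
Revenue = 5 × 101 = $505.

Total revenue: $505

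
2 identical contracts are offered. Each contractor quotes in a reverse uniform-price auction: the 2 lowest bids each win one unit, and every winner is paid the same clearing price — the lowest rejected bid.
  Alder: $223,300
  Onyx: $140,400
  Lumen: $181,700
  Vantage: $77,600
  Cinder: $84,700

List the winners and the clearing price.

Vantage, Cinder; each is paid $140,400

Sorting: 77,600 (Vantage), 84,700 (Cinder), 140,400 (Onyx), 181,700 (Lumen), …
Winners (2 units): Vantage, Cinder.
Lowest unsuccessful bid: $140,400 → clearing price.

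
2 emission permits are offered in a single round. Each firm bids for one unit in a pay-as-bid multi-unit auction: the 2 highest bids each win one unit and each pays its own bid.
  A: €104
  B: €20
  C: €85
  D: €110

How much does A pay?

A pays €104

Ordering the bids: 110 (D), 104 (A), 85 (C), 20 (B)
Top 2: D, A.
A wins → own bid €104.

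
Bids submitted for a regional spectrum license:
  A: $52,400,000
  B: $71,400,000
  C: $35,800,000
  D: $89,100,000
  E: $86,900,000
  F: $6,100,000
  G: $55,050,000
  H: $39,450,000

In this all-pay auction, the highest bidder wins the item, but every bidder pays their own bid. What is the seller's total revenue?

Sorting bids: 89,100,000 (D) > 86,900,000 (E) > 71,400,000 (B) > 55,050,000 (G) > 52,400,000 (A) > 39,450,000 (H) > …
Every bidder forfeits their bid regardless of winning.
Revenue = 52,400,000 + 71,400,000 + 35,800,000 + 89,100,000 + 86,900,000 + 6,100,000 + 55,050,000 + 39,450,000 = $436,200,000.

Total revenue: $436,200,000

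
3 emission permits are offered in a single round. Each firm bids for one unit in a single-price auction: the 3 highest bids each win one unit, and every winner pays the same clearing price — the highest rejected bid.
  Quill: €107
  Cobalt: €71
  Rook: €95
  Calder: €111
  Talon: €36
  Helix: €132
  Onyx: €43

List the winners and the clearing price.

Helix, Calder, Quill; each pays €95

Bids ranked high→low: 132 (Helix), 111 (Calder), 107 (Quill), 95 (Rook), 71 (Cobalt), …
Winners (3 units): Helix, Calder, Quill.
Highest unsuccessful bid: €95 → clearing price.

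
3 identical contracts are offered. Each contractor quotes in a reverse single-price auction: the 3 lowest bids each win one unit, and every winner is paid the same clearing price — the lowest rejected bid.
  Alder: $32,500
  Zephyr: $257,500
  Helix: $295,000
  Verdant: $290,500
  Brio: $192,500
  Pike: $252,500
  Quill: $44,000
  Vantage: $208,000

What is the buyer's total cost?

Total cost: $624,000

Ordering the bids: 32,500 (Alder), 44,000 (Quill), 192,500 (Brio), 208,000 (Vantage), 252,500 (Pike), …
Lowest 3: Alder, Quill, Brio.
Clearing price = lowest rejected bid = $208,000.
Total cost = 3 × $208,000 = $624,000.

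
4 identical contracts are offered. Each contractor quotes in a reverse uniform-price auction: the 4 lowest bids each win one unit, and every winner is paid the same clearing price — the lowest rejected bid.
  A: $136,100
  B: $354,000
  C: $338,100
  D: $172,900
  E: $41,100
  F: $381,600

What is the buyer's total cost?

Total cost: $1,416,000

Sorting: 41,100 (E), 136,100 (A), 172,900 (D), 338,100 (C), 354,000 (B), 381,600 (F)
The 4 lowest are E, A, D, C.
First losing bid is B's $354,000, which sets the uniform price.
Total cost = 4 × $354,000 = $1,416,000.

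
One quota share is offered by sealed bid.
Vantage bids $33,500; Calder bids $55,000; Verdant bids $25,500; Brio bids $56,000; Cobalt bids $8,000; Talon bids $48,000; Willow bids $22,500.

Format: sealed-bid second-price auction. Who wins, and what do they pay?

Brio pays $55,000

Rule: the highest bidder wins and pays the second-highest bid.
Sorting bids: 56,000 (Brio) > 55,000 (Calder) > 48,000 (Talon) > 33,500 (Vantage) > 25,500 (Verdant) > 22,500 (Willow) > …
Brio is highest; pays the second-highest bid, $55,000.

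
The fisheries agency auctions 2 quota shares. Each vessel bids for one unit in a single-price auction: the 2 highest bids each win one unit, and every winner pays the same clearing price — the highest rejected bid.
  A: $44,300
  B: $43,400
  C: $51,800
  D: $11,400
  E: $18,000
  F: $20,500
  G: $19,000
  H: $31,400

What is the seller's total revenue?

Total revenue: $86,800

Bids ranked high→low: 51,800 (C), 44,300 (A), 43,400 (B), 31,400 (H), …
Winners (2 units): C, A.
Highest unsuccessful bid: $43,400 → clearing price.
Total revenue = 2 × $43,400 = $86,800.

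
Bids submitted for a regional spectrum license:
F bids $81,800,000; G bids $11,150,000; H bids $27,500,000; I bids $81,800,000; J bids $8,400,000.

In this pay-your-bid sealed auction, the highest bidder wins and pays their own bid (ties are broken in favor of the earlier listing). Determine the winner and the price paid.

Bids in order: 81,800,000 (F) > 81,800,000 (I) > 27,500,000 (H) > 11,150,000 (G) > 8,400,000 (J)
F and I tie at $81,800,000; tie-break gives it to F.
F is highest → pays own bid, $81,800,000.

F pays $81,800,000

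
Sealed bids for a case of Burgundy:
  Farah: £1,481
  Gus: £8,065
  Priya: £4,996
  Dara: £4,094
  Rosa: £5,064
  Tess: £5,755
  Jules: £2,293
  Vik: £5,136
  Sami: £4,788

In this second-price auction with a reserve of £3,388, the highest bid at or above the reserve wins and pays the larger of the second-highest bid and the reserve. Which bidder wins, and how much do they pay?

Gus pays £5,755

Sorting bids: 8,065 (Gus) > 5,755 (Tess) > 5,136 (Vik) > 5,064 (Rosa) > 4,996 (Priya) > 4,788 (Sami) > …
Gus has the top bid at or above the reserve (£8,065).
Second-highest bid £5,755 exceeds the reserve £3,388 → payment £5,755.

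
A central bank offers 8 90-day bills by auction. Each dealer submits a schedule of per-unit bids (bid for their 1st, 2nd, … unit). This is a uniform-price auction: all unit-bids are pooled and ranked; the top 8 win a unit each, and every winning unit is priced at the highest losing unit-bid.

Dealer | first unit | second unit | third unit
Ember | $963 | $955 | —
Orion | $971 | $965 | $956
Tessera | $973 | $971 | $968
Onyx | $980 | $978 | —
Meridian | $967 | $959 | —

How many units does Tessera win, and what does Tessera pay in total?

Tessera: 3 units, pays $2,889

All unit-bids, highest first — top 8: 980 (Onyx-1), 978 (Onyx-2), 973 (Tessera-1), 971 (Orion-1), 971 (Tessera-2), 968 (Tessera-3), 967 (Meridian-1), 965 (Orion-2)
Highest rejected unit-bid = $963.
Tessera wins 3 unit(s) at $963 each.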